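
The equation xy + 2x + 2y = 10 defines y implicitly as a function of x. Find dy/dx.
Differentiate the relation implicitly: treat y = y(x) and apply the chain rule, so every y-derivative picks up a y' = dy/dx factor.

With everything moved to the left-hand side, differentiate term by term:
  d/dx[xy] = x·y' + y
  d/dx[2x] = 2
  d/dx[2y] = 2·y'
  d/dx[-10] = 0

Separating the contributions that come from x directly and those that come through y:
  without y':      y + 2
  multiplying y':  x + 2

so (y + 2) + (x + 2)·y' = 0, and therefore
  dy/dx = -(y + 2)/(x + 2) = (-y - 2)/(x + 2)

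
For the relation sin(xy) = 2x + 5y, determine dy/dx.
Apply d/dx to both sides, remembering that y depends on x. Each occurrence of y therefore brings in a y' = dy/dx via the chain rule.

With F(x, y) equal to the left-hand side minus the right, differentiate F term by term:
  d/dx[-2x] = -2
  d/dx[-5y] = -5·y'
  d/dx[sin(xy)] = (x·y' + y)·cos(xy)
Adding these up, d/dx[F] = 0 becomes
  (y·cos(xy) - 2) + (x·cos(xy) - 5)·y' = 0,
so isolating y',
  dy/dx = -(y·cos(xy) - 2)/(x·cos(xy) - 5) = (-y·cos(xy) + 2)/(x·cos(xy) - 5)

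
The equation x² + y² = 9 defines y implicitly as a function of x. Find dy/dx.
Take d/dx of both sides. Since y is implicitly a function of x, the chain rule attaches a y' = dy/dx factor whenever we differentiate through y.

Set F(x, y) = (left side) − (right side), so the curve is F = 0. Differentiating each term of F:
  d/dx[x^2] = 2x
  d/dx[y^2] = 2y·y'
  d/dx[-9] = 0

Collecting, the y'-free part is the partial derivative in x and the y' coefficient is the partial derivative in y:
  ∂F/∂x = 2x
  ∂F/∂y = 2y

so d/dx[F(x, y(x))] = ∂F/∂x + (∂F/∂y)·y' = 0. Rearranging,
  dy/dx = -(∂F/∂x)/(∂F/∂y) = -(2x)/(2y) = -x/y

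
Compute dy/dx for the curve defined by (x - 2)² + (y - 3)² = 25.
Take d/dx of both sides. Since y is implicitly a function of x, the chain rule attaches a y' = dy/dx factor whenever we differentiate through y.

Set F(x, y) = (left side) − (right side), so the curve is F = 0. Differentiating each term of F:
  d/dx[(x - 2)^2] = 2x - 4
  d/dx[(y - 3)^2] = 2·y'(y - 3)
  d/dx[-25] = 0

Collecting, the y'-free part is the partial derivative in x and the y' coefficient is the partial derivative in y:
  ∂F/∂x = 2x - 4
  ∂F/∂y = 2y - 6

so d/dx[F(x, y(x))] = ∂F/∂x + (∂F/∂y)·y' = 0. Rearranging,
  dy/dx = -(∂F/∂x)/(∂F/∂y) = -(2x - 4)/(2y - 6) = (2 - x)/(y - 3)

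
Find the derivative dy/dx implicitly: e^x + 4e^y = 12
Differentiate both sides with respect to x, treating y as y(x). By the chain rule, any term containing y contributes a factor of y' = dy/dx when we differentiate it.

Move every term to one side and write the relation as F(x, y) = 0. Term by term,
  d/dx[e^(x)] = e^(x)
  d/dx[4e^(y)] = 4·y'·e^(y)
  d/dx[-12] = 0

The pieces without y' make up ∂F/∂x and the coefficient of y' is ∂F/∂y:
  ∂F/∂x = e^(x),
  ∂F/∂y = 4e^(y).

Since d/dx[F] = ∂F/∂x + (∂F/∂y)·y' = 0, solve for y':
  (∂F/∂y)·y' = -∂F/∂x
  dy/dx = -(∂F/∂x)/(∂F/∂y) = -(e^(x))/(4e^(y)) = -e^(x - y)/4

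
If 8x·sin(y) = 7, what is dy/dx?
Differentiate both sides with respect to x, treating y as y(x). By the chain rule, any term containing y contributes a factor of y' = dy/dx when we differentiate it.

Move every term to one side and write the relation as F(x, y) = 0. Term by term,
  d/dx[8x·sin(y)] = 8x·y'·cos(y) + 8sin(y)
  d/dx[-7] = 0

The pieces without y' make up ∂F/∂x and the coefficient of y' is ∂F/∂y:
  ∂F/∂x = 8sin(y),
  ∂F/∂y = 8x·cos(y).

Since d/dx[F] = ∂F/∂x + (∂F/∂y)·y' = 0, solve for y':
  (∂F/∂y)·y' = -∂F/∂x
  dy/dx = -(∂F/∂x)/(∂F/∂y) = -(8sin(y))/(8x·cos(y)) = -tan(y)/x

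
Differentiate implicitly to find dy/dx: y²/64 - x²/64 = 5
Differentiate the relation implicitly: treat y = y(x) and apply the chain rule, so every y-derivative picks up a y' = dy/dx factor.

With everything moved to the left-hand side, differentiate term by term:
  d/dx[-x^2/64] = -x/32
  d/dx[y^2/64] = y·y'/32
  d/dx[-5] = 0

Separating the contributions that come from x directly and those that come through y:
  without y':      -x/32
  multiplying y':  y/32

so (-x/32) + (y/32)·y' = 0, and therefore
  dy/dx = -(-x/32)/(y/32) = x/y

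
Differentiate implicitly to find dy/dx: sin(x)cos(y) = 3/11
Apply d/dx to both sides, remembering that y depends on x. Each occurrence of y therefore brings in a y' = dy/dx via the chain rule.

With F(x, y) equal to the left-hand side minus the right, differentiate F term by term:
  d/dx[sin(x)·cos(y)] = -y'·sin(x)·sin(y) + cos(x)·cos(y)
  d/dx[-3/11] = 0
Adding these up, d/dx[F] = 0 becomes
  (cos(x)·cos(y)) + (-sin(x)·sin(y))·y' = 0,
so isolating y',
  dy/dx = -(cos(x)·cos(y))/(-sin(x)·sin(y)) = 1/(tan(x)·tan(y))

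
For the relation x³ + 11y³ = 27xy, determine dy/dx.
Apply d/dx to both sides, remembering that y depends on x. Each occurrence of y therefore brings in a y' = dy/dx via the chain rule.

With F(x, y) equal to the left-hand side minus the right, differentiate F term by term:
  d/dx[x^3] = 3x^2
  d/dx[-27xy] = -27x·y' - 27y
  d/dx[11y^3] = 33y^2·y'
Adding these up, d/dx[F] = 0 becomes
  (3x^2 - 27y) + (-27x + 33y^2)·y' = 0,
so isolating y',
  dy/dx = -(3x^2 - 27y)/(-27x + 33y^2) = (x^2 - 9y)/(9x - 11y^2)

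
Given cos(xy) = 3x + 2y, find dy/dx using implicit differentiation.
Take d/dx of both sides. Since y is implicitly a function of x, the chain rule attaches a y' = dy/dx factor whenever we differentiate through y.

Set F(x, y) = (left side) − (right side), so the curve is F = 0. Differentiating each term of F:
  d/dx[-3x] = -3
  d/dx[-2y] = -2·y'
  d/dx[cos(xy)] = -(x·y' + y)·sin(xy)

Collecting, the y'-free part is the partial derivative in x and the y' coefficient is the partial derivative in y:
  ∂F/∂x = -y·sin(xy) - 3
  ∂F/∂y = -x·sin(xy) - 2

so d/dx[F(x, y(x))] = ∂F/∂x + (∂F/∂y)·y' = 0. Rearranging,
  dy/dx = -(∂F/∂x)/(∂F/∂y) = -(-y·sin(xy) - 3)/(-x·sin(xy) - 2) = -(y·sin(xy) + 3)/(x·sin(xy) + 2)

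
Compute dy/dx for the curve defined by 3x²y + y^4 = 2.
Differentiate both sides with respect to x, treating y as y(x). By the chain rule, any term containing y contributes a factor of y' = dy/dx when we differentiate it.

Move every term to one side and write the relation as F(x, y) = 0. Term by term,
  d/dx[3x^2y] = 3x^2·y' + 6xy
  d/dx[y^4] = 4y^3·y'
  d/dx[-2] = 0

The pieces without y' make up ∂F/∂x and the coefficient of y' is ∂F/∂y:
  ∂F/∂x = 6xy,
  ∂F/∂y = 3x^2 + 4y^3.

Since d/dx[F] = ∂F/∂x + (∂F/∂y)·y' = 0, solve for y':
  (∂F/∂y)·y' = -∂F/∂x
  dy/dx = -(∂F/∂x)/(∂F/∂y) = -(6xy)/(3x^2 + 4y^3) = -6xy/(3x^2 + 4y^3)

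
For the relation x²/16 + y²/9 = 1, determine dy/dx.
Apply d/dx to both sides, remembering that y depends on x. Each occurrence of y therefore brings in a y' = dy/dx via the chain rule.

With F(x, y) equal to the left-hand side minus the right, differentiate F term by term:
  d/dx[x^2/16] = x/8
  d/dx[y^2/9] = 2y·y'/9
  d/dx[-1] = 0
Adding these up, d/dx[F] = 0 becomes
  (x/8) + (2y/9)·y' = 0,
so isolating y',
  dy/dx = -(x/8)/(2y/9) = -9x/(16y)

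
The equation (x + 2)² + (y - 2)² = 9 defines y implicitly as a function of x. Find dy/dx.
Apply d/dx to both sides, remembering that y depends on x. Each occurrence of y therefore brings in a y' = dy/dx via the chain rule.

With F(x, y) equal to the left-hand side minus the right, differentiate F term by term:
  d/dx[(x + 2)^2] = 2x + 4
  d/dx[(y - 2)^2] = 2·y'(y - 2)
  d/dx[-9] = 0
Adding these up, d/dx[F] = 0 becomes
  (2x + 4) + (2y - 4)·y' = 0,
so isolating y',
  dy/dx = -(2x + 4)/(2y - 4) = (-x - 2)/(y - 2)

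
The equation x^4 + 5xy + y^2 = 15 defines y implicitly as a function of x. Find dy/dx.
Apply d/dx to both sides, remembering that y depends on x. Each occurrence of y therefore brings in a y' = dy/dx via the chain rule.

With F(x, y) equal to the left-hand side minus the right, differentiate F term by term:
  d/dx[x^4] = 4x^3
  d/dx[5xy] = 5x·y' + 5y
  d/dx[y^2] = 2y·y'
  d/dx[-15] = 0
Adding these up, d/dx[F] = 0 becomes
  (4x^3 + 5y) + (5x + 2y)·y' = 0,
so isolating y',
  dy/dx = -(4x^3 + 5y)/(5x + 2y) = (-4x^3 - 5y)/(5x + 2y)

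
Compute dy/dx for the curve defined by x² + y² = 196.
Differentiate the relation implicitly: treat y = y(x) and apply the chain rule, so every y-derivative picks up a y' = dy/dx factor.

With everything moved to the left-hand side, differentiate term by term:
  d/dx[x^2] = 2x
  d/dx[y^2] = 2y·y'
  d/dx[-196] = 0

Separating the contributions that come from x directly and those that come through y:
  without y':      2x
  multiplying y':  2y

so (2x) + (2y)·y' = 0, and therefore
  dy/dx = -(2x)/(2y) = -x/y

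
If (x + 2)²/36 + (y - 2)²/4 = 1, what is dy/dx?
Differentiate both sides with respect to x, treating y as y(x). By the chain rule, any term containing y contributes a factor of y' = dy/dx when we differentiate it.

Move every term to one side and write the relation as F(x, y) = 0. Term by term,
  d/dx[(x + 2)^2/36] = x/18 + 1/9
  d/dx[(y - 2)^2/4] = y'(y - 2)/2
  d/dx[-1] = 0

The pieces without y' make up ∂F/∂x and the coefficient of y' is ∂F/∂y:
  ∂F/∂x = x/18 + 1/9,
  ∂F/∂y = y/2 - 1.

Since d/dx[F] = ∂F/∂x + (∂F/∂y)·y' = 0, solve for y':
  (∂F/∂y)·y' = -∂F/∂x
  dy/dx = -(∂F/∂x)/(∂F/∂y) = -(x/18 + 1/9)/(y/2 - 1)
        = -((x + 2)/18)/((y - 2)/2) = (-x - 2)/(9(y - 2))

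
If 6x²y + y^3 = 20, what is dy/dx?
Differentiate both sides with respect to x, treating y as y(x). By the chain rule, any term containing y contributes a factor of y' = dy/dx when we differentiate it.

Move every term to one side and write the relation as F(x, y) = 0. Term by term,
  d/dx[6x^2y] = 6x^2·y' + 12xy
  d/dx[y^3] = 3y^2·y'
  d/dx[-20] = 0

The pieces without y' make up ∂F/∂x and the coefficient of y' is ∂F/∂y:
  ∂F/∂x = 12xy,
  ∂F/∂y = 6x^2 + 3y^2.

Since d/dx[F] = ∂F/∂x + (∂F/∂y)·y' = 0, solve for y':
  (∂F/∂y)·y' = -∂F/∂x
  dy/dx = -(∂F/∂x)/(∂F/∂y) = -(12xy)/(6x^2 + 3y^2) = -4xy/(2x^2 + y^2)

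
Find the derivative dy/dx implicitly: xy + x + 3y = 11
Differentiate both sides with respect to x, treating y as y(x). By the chain rule, any term containing y contributes a factor of y' = dy/dx when we differentiate it.

Move every term to one side and write the relation as F(x, y) = 0. Term by term,
  d/dx[xy] = x·y' + y
  d/dx[x] = 1
  d/dx[3y] = 3·y'
  d/dx[-11] = 0

The pieces without y' make up ∂F/∂x and the coefficient of y' is ∂F/∂y:
  ∂F/∂x = y + 1,
  ∂F/∂y = x + 3.

Since d/dx[F] = ∂F/∂x + (∂F/∂y)·y' = 0, solve for y':
  (∂F/∂y)·y' = -∂F/∂x
  dy/dx = -(∂F/∂x)/(∂F/∂y) = -(y + 1)/(x + 3) = (-y - 1)/(x + 3)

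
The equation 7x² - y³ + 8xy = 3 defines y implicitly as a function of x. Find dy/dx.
Differentiate the relation implicitly: treat y = y(x) and apply the chain rule, so every y-derivative picks up a y' = dy/dx factor.

With everything moved to the left-hand side, differentiate term by term:
  d/dx[7x^2] = 14x
  d/dx[8xy] = 8x·y' + 8y
  d/dx[-y^3] = -3y^2·y'
  d/dx[-3] = 0

Separating the contributions that come from x directly and those that come through y:
  without y':      14x + 8y
  multiplying y':  8x - 3y^2

so (14x + 8y) + (8x - 3y^2)·y' = 0, and therefore
  dy/dx = -(14x + 8y)/(8x - 3y^2) = 2(-7x - 4y)/(8x - 3y^2)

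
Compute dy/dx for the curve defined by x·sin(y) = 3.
Differentiate the relation implicitly: treat y = y(x) and apply the chain rule, so every y-derivative picks up a y' = dy/dx factor.

With everything moved to the left-hand side, differentiate term by term:
  d/dx[x·sin(y)] = x·y'·cos(y) + sin(y)
  d/dx[-3] = 0

Separating the contributions that come from x directly and those that come through y:
  without y':      sin(y)
  multiplying y':  x·cos(y)

so (sin(y)) + (x·cos(y))·y' = 0, and therefore
  dy/dx = -(sin(y))/(x·cos(y)) = -tan(y)/x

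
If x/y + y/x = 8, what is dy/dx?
Differentiate the relation implicitly: treat y = y(x) and apply the chain rule, so every y-derivative picks up a y' = dy/dx factor.

With everything moved to the left-hand side, differentiate term by term:
  d/dx[x/y] = -x·y'/y^2 + 1/y
  d/dx[y/x] = y'/x - y/x^2
  d/dx[-8] = 0

Separating the contributions that come from x directly and those that come through y:
  without y':      1/y - y/x^2
  multiplying y':  -x/y^2 + 1/x

so (1/y - y/x^2) + (-x/y^2 + 1/x)·y' = 0, and therefore
  dy/dx = -(1/y - y/x^2)/(-x/y^2 + 1/x)
        = -((x - y)(x + y)/(x^2y))/(-(x - y)(x + y)/(xy^2)) = y/x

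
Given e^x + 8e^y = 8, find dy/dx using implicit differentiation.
Take d/dx of both sides. Since y is implicitly a function of x, the chain rule attaches a y' = dy/dx factor whenever we differentiate through y.

Set F(x, y) = (left side) − (right side), so the curve is F = 0. Differentiating each term of F:
  d/dx[e^(x)] = e^(x)
  d/dx[8e^(y)] = 8·y'·e^(y)
  d/dx[-8] = 0

Collecting, the y'-free part is the partial derivative in x and the y' coefficient is the partial derivative in y:
  ∂F/∂x = e^(x)
  ∂F/∂y = 8e^(y)

so d/dx[F(x, y(x))] = ∂F/∂x + (∂F/∂y)·y' = 0. Rearranging,
  dy/dx = -(∂F/∂x)/(∂F/∂y) = -(e^(x))/(8e^(y)) = -e^(x - y)/8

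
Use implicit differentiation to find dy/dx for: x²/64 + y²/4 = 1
Apply d/dx to both sides, remembering that y depends on x. Each occurrence of y therefore brings in a y' = dy/dx via the chain rule.

With F(x, y) equal to the left-hand side minus the right, differentiate F term by term:
  d/dx[x^2/64] = x/32
  d/dx[y^2/4] = y·y'/2
  d/dx[-1] = 0
Adding these up, d/dx[F] = 0 becomes
  (x/32) + (y/2)·y' = 0,
so isolating y',
  dy/dx = -(x/32)/(y/2) = -x/(16y)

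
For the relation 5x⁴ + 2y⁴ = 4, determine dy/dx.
Differentiate both sides with respect to x, treating y as y(x). By the chain rule, any term containing y contributes a factor of y' = dy/dx when we differentiate it.

Move every term to one side and write the relation as F(x, y) = 0. Term by term,
  d/dx[5x^4] = 20x^3
  d/dx[2y^4] = 8y^3·y'
  d/dx[-4] = 0

The pieces without y' make up ∂F/∂x and the coefficient of y' is ∂F/∂y:
  ∂F/∂x = 20x^3,
  ∂F/∂y = 8y^3.

Since d/dx[F] = ∂F/∂x + (∂F/∂y)·y' = 0, solve for y':
  (∂F/∂y)·y' = -∂F/∂x
  dy/dx = -(∂F/∂x)/(∂F/∂y) = -(20x^3)/(8y^3) = -5x^3/(2y^3)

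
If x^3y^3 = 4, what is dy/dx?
Apply d/dx to both sides, remembering that y depends on x. Each occurrence of y therefore brings in a y' = dy/dx via the chain rule.

With F(x, y) equal to the left-hand side minus the right, differentiate F term by term:
  d/dx[x^3y^3] = 3x^3y^2·y' + 3x^2y^3
  d/dx[-4] = 0
Adding these up, d/dx[F] = 0 becomes
  (3x^2y^3) + (3x^3y^2)·y' = 0,
so isolating y',
  dy/dx = -(3x^2y^3)/(3x^3y^2) = -y/x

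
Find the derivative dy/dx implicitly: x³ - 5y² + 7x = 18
Take d/dx of both sides. Since y is implicitly a function of x, the chain rule attaches a y' = dy/dx factor whenever we differentiate through y.

Set F(x, y) = (left side) − (right side), so the curve is F = 0. Differentiating each term of F:
  d/dx[x^3] = 3x^2
  d/dx[7x] = 7
  d/dx[-5y^2] = -10y·y'
  d/dx[-18] = 0

Collecting, the y'-free part is the partial derivative in x and the y' coefficient is the partial derivative in y:
  ∂F/∂x = 3x^2 + 7
  ∂F/∂y = -10y

so d/dx[F(x, y(x))] = ∂F/∂x + (∂F/∂y)·y' = 0. Rearranging,
  dy/dx = -(∂F/∂x)/(∂F/∂y) = -(3x^2 + 7)/(-10y) = (3x^2 + 7)/(10y)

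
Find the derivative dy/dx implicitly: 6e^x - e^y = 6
Differentiate the relation implicitly: treat y = y(x) and apply the chain rule, so every y-derivative picks up a y' = dy/dx factor.

With everything moved to the left-hand side, differentiate term by term:
  d/dx[6e^(x)] = 6e^(x)
  d/dx[-e^(y)] = -y'·e^(y)
  d/dx[-6] = 0

Separating the contributions that come from x directly and those that come through y:
  without y':      6e^(x)
  multiplying y':  -e^(y)

so (6e^(x)) + (-e^(y))·y' = 0, and therefore
  dy/dx = -(6e^(x))/(-e^(y)) = 6e^(x - y)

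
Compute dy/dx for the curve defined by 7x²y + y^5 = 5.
Differentiate the relation implicitly: treat y = y(x) and apply the chain rule, so every y-derivative picks up a y' = dy/dx factor.

With everything moved to the left-hand side, differentiate term by term:
  d/dx[7x^2y] = 7x^2·y' + 14xy
  d/dx[y^5] = 5y^4·y'
  d/dx[-5] = 0

Separating the contributions that come from x directly and those that come through y:
  without y':      14xy
  multiplying y':  7x^2 + 5y^4

so (14xy) + (7x^2 + 5y^4)·y' = 0, and therefore
  dy/dx = -(14xy)/(7x^2 + 5y^4) = -14xy/(7x^2 + 5y^4)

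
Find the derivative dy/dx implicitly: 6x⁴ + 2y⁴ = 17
Differentiate both sides with respect to x, treating y as y(x). By the chain rule, any term containing y contributes a factor of y' = dy/dx when we differentiate it.

Move every term to one side and write the relation as F(x, y) = 0. Term by term,
  d/dx[6x^4] = 24x^3
  d/dx[2y^4] = 8y^3·y'
  d/dx[-17] = 0

The pieces without y' make up ∂F/∂x and the coefficient of y' is ∂F/∂y:
  ∂F/∂x = 24x^3,
  ∂F/∂y = 8y^3.

Since d/dx[F] = ∂F/∂x + (∂F/∂y)·y' = 0, solve for y':
  (∂F/∂y)·y' = -∂F/∂x
  dy/dx = -(∂F/∂x)/(∂F/∂y) = -(24x^3)/(8y^3) = -3x^3/y^3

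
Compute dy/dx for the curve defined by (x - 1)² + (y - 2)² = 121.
Take d/dx of both sides. Since y is implicitly a function of x, the chain rule attaches a y' = dy/dx factor whenever we differentiate through y.

Set F(x, y) = (left side) − (right side), so the curve is F = 0. Differentiating each term of F:
  d/dx[(x - 1)^2] = 2x - 2
  d/dx[(y - 2)^2] = 2·y'(y - 2)
  d/dx[-121] = 0

Collecting, the y'-free part is the partial derivative in x and the y' coefficient is the partial derivative in y:
  ∂F/∂x = 2x - 2
  ∂F/∂y = 2y - 4

so d/dx[F(x, y(x))] = ∂F/∂x + (∂F/∂y)·y' = 0. Rearranging,
  dy/dx = -(∂F/∂x)/(∂F/∂y) = -(2x - 2)/(2y - 4) = (1 - x)/(y - 2)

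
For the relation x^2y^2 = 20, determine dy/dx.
Differentiate both sides with respect to x, treating y as y(x). By the chain rule, any term containing y contributes a factor of y' = dy/dx when we differentiate it.

Move every term to one side and write the relation as F(x, y) = 0. Term by term,
  d/dx[x^2y^2] = 2x^2y·y' + 2xy^2
  d/dx[-20] = 0

The pieces without y' make up ∂F/∂x and the coefficient of y' is ∂F/∂y:
  ∂F/∂x = 2xy^2,
  ∂F/∂y = 2x^2y.

Since d/dx[F] = ∂F/∂x + (∂F/∂y)·y' = 0, solve for y':
  (∂F/∂y)·y' = -∂F/∂x
  dy/dx = -(∂F/∂x)/(∂F/∂y) = -(2xy^2)/(2x^2y) = -y/x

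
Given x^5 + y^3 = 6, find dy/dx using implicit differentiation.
Apply d/dx to both sides, remembering that y depends on x. Each occurrence of y therefore brings in a y' = dy/dx via the chain rule.

With F(x, y) equal to the left-hand side minus the right, differentiate F term by term:
  d/dx[x^5] = 5x^4
  d/dx[y^3] = 3y^2·y'
  d/dx[-6] = 0
Adding these up, d/dx[F] = 0 becomes
  (5x^4) + (3y^2)·y' = 0,
so isolating y',
  dy/dx = -(5x^4)/(3y^2) = -5x^4/(3y^2)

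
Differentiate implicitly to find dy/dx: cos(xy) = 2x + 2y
Differentiate the relation implicitly: treat y = y(x) and apply the chain rule, so every y-derivative picks up a y' = dy/dx factor.

With everything moved to the left-hand side, differentiate term by term:
  d/dx[-2x] = -2
  d/dx[-2y] = -2·y'
  d/dx[cos(xy)] = -(x·y' + y)·sin(xy)

Separating the contributions that come from x directly and those that come through y:
  without y':      -y·sin(xy) - 2
  multiplying y':  -x·sin(xy) - 2

so (-y·sin(xy) - 2) + (-x·sin(xy) - 2)·y' = 0, and therefore
  dy/dx = -(-y·sin(xy) - 2)/(-x·sin(xy) - 2) = -(y·sin(xy) + 2)/(x·sin(xy) + 2)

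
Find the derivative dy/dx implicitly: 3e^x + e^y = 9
Apply d/dx to both sides, remembering that y depends on x. Each occurrence of y therefore brings in a y' = dy/dx via the chain rule.

With F(x, y) equal to the left-hand side minus the right, differentiate F term by term:
  d/dx[3e^(x)] = 3e^(x)
  d/dx[e^(y)] = y'·e^(y)
  d/dx[-9] = 0
Adding these up, d/dx[F] = 0 becomes
  (3e^(x)) + (e^(y))·y' = 0,
so isolating y',
  dy/dx = -(3e^(x))/(e^(y)) = -3e^(x - y)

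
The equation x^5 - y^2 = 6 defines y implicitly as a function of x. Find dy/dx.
Differentiate both sides with respect to x, treating y as y(x). By the chain rule, any term containing y contributes a factor of y' = dy/dx when we differentiate it.

Move every term to one side and write the relation as F(x, y) = 0. Term by term,
  d/dx[x^5] = 5x^4
  d/dx[-y^2] = -2y·y'
  d/dx[-6] = 0

The pieces without y' make up ∂F/∂x and the coefficient of y' is ∂F/∂y:
  ∂F/∂x = 5x^4,
  ∂F/∂y = -2y.

Since d/dx[F] = ∂F/∂x + (∂F/∂y)·y' = 0, solve for y':
  (∂F/∂y)·y' = -∂F/∂x
  dy/dx = -(∂F/∂x)/(∂F/∂y) = -(5x^4)/(-2y) = 5x^4/(2y)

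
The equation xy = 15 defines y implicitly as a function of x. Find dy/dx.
Differentiate the relation implicitly: treat y = y(x) and apply the chain rule, so every y-derivative picks up a y' = dy/dx factor.

With everything moved to the left-hand side, differentiate term by term:
  d/dx[xy] = x·y' + y
  d/dx[-15] = 0

Separating the contributions that come from x directly and those that come through y:
  without y':      y
  multiplying y':  x

so (y) + (x)·y' = 0, and therefore
  dy/dx = -(y)/(x) = -y/x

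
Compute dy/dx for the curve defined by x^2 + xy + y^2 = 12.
Take d/dx of both sides. Since y is implicitly a function of x, the chain rule attaches a y' = dy/dx factor whenever we differentiate through y.

Set F(x, y) = (left side) − (right side), so the curve is F = 0. Differentiating each term of F:
  d/dx[x^2] = 2x
  d/dx[xy] = x·y' + y
  d/dx[y^2] = 2y·y'
  d/dx[-12] = 0

Collecting, the y'-free part is the partial derivative in x and the y' coefficient is the partial derivative in y:
  ∂F/∂x = 2x + y
  ∂F/∂y = x + 2y

so d/dx[F(x, y(x))] = ∂F/∂x + (∂F/∂y)·y' = 0. Rearranging,
  dy/dx = -(∂F/∂x)/(∂F/∂y) = -(2x + y)/(x + 2y) = (-2x - y)/(x + 2y)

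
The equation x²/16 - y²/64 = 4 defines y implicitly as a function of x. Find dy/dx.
Differentiate the relation implicitly: treat y = y(x) and apply the chain rule, so every y-derivative picks up a y' = dy/dx factor.

With everything moved to the left-hand side, differentiate term by term:
  d/dx[x^2/16] = x/8
  d/dx[-y^2/64] = -y·y'/32
  d/dx[-4] = 0

Separating the contributions that come from x directly and those that come through y:
  without y':      x/8
  multiplying y':  -y/32

so (x/8) + (-y/32)·y' = 0, and therefore
  dy/dx = -(x/8)/(-y/32) = 4x/y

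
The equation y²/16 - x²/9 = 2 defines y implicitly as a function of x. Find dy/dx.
Take d/dx of both sides. Since y is implicitly a function of x, the chain rule attaches a y' = dy/dx factor whenever we differentiate through y.

Set F(x, y) = (left side) − (right side), so the curve is F = 0. Differentiating each term of F:
  d/dx[-x^2/9] = -2x/9
  d/dx[y^2/16] = y·y'/8
  d/dx[-2] = 0

Collecting, the y'-free part is the partial derivative in x and the y' coefficient is the partial derivative in y:
  ∂F/∂x = -2x/9
  ∂F/∂y = y/8

so d/dx[F(x, y(x))] = ∂F/∂x + (∂F/∂y)·y' = 0. Rearranging,
  dy/dx = -(∂F/∂x)/(∂F/∂y) = -(-2x/9)/(y/8) = 16x/(9y)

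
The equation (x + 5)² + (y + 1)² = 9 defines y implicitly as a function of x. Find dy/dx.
Take d/dx of both sides. Since y is implicitly a function of x, the chain rule attaches a y' = dy/dx factor whenever we differentiate through y.

Set F(x, y) = (left side) − (right side), so the curve is F = 0. Differentiating each term of F:
  d/dx[(x + 5)^2] = 2x + 10
  d/dx[(y + 1)^2] = 2·y'(y + 1)
  d/dx[-9] = 0

Collecting, the y'-free part is the partial derivative in x and the y' coefficient is the partial derivative in y:
  ∂F/∂x = 2x + 10
  ∂F/∂y = 2y + 2

so d/dx[F(x, y(x))] = ∂F/∂x + (∂F/∂y)·y' = 0. Rearranging,
  dy/dx = -(∂F/∂x)/(∂F/∂y) = -(2x + 10)/(2y + 2) = (-x - 5)/(y + 1)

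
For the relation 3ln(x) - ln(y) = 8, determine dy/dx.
Differentiate the relation implicitly: treat y = y(x) and apply the chain rule, so every y-derivative picks up a y' = dy/dx factor.

With everything moved to the left-hand side, differentiate term by term:
  d/dx[3ln(x)] = 3/x
  d/dx[-ln(y)] = -y'/y
  d/dx[-8] = 0

Separating the contributions that come from x directly and those that come through y:
  without y':      3/x
  multiplying y':  -1/y

so (3/x) + (-1/y)·y' = 0, and therefore
  dy/dx = -(3/x)/(-1/y) = 3y/x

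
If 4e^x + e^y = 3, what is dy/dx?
Differentiate both sides with respect to x, treating y as y(x). By the chain rule, any term containing y contributes a factor of y' = dy/dx when we differentiate it.

Move every term to one side and write the relation as F(x, y) = 0. Term by term,
  d/dx[4e^(x)] = 4e^(x)
  d/dx[e^(y)] = y'·e^(y)
  d/dx[-3] = 0

The pieces without y' make up ∂F/∂x and the coefficient of y' is ∂F/∂y:
  ∂F/∂x = 4e^(x),
  ∂F/∂y = e^(y).

Since d/dx[F] = ∂F/∂x + (∂F/∂y)·y' = 0, solve for y':
  (∂F/∂y)·y' = -∂F/∂x
  dy/dx = -(∂F/∂x)/(∂F/∂y) = -(4e^(x))/(e^(y)) = -4e^(x - y)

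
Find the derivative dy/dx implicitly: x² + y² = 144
Differentiate the relation implicitly: treat y = y(x) and apply the chain rule, so every y-derivative picks up a y' = dy/dx factor.

With everything moved to the left-hand side, differentiate term by term:
  d/dx[x^2] = 2x
  d/dx[y^2] = 2y·y'
  d/dx[-144] = 0

Separating the contributions that come from x directly and those that come through y:
  without y':      2x
  multiplying y':  2y

so (2x) + (2y)·y' = 0, and therefore
  dy/dx = -(2x)/(2y) = -x/y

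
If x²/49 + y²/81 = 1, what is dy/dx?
Differentiate both sides with respect to x, treating y as y(x). By the chain rule, any term containing y contributes a factor of y' = dy/dx when we differentiate it.

Move every term to one side and write the relation as F(x, y) = 0. Term by term,
  d/dx[x^2/49] = 2x/49
  d/dx[y^2/81] = 2y·y'/81
  d/dx[-1] = 0

The pieces without y' make up ∂F/∂x and the coefficient of y' is ∂F/∂y:
  ∂F/∂x = 2x/49,
  ∂F/∂y = 2y/81.

Since d/dx[F] = ∂F/∂x + (∂F/∂y)·y' = 0, solve for y':
  (∂F/∂y)·y' = -∂F/∂x
  dy/dx = -(∂F/∂x)/(∂F/∂y) = -(2x/49)/(2y/81) = -81x/(49y)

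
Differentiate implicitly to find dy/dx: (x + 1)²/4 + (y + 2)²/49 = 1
Apply d/dx to both sides, remembering that y depends on x. Each occurrence of y therefore brings in a y' = dy/dx via the chain rule.

With F(x, y) equal to the left-hand side minus the right, differentiate F term by term:
  d/dx[(x + 1)^2/4] = x/2 + 1/2
  d/dx[(y + 2)^2/49] = 2·y'(y + 2)/49
  d/dx[-1] = 0
Adding these up, d/dx[F] = 0 becomes
  (x/2 + 1/2) + (2y/49 + 4/49)·y' = 0,
so isolating y',
  dy/dx = -(x/2 + 1/2)/(2y/49 + 4/49)
        = -((x + 1)/2)/(2(y + 2)/49) = 49(-x - 1)/(4(y + 2))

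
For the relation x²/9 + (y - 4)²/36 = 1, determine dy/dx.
Differentiate the relation implicitly: treat y = y(x) and apply the chain rule, so every y-derivative picks up a y' = dy/dx factor.

With everything moved to the left-hand side, differentiate term by term:
  d/dx[x^2/9] = 2x/9
  d/dx[(y - 4)^2/36] = y'(y - 4)/18
  d/dx[-1] = 0

Separating the contributions that come from x directly and those that come through y:
  without y':      2x/9
  multiplying y':  y/18 - 2/9

so (2x/9) + (y/18 - 2/9)·y' = 0, and therefore
  dy/dx = -(2x/9)/(y/18 - 2/9)
        = -(2x/9)/((y - 4)/18) = -4x/(y - 4)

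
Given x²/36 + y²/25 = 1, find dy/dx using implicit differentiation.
Differentiate both sides with respect to x, treating y as y(x). By the chain rule, any term containing y contributes a factor of y' = dy/dx when we differentiate it.

Move every term to one side and write the relation as F(x, y) = 0. Term by term,
  d/dx[x^2/36] = x/18
  d/dx[y^2/25] = 2y·y'/25
  d/dx[-1] = 0

The pieces without y' make up ∂F/∂x and the coefficient of y' is ∂F/∂y:
  ∂F/∂x = x/18,
  ∂F/∂y = 2y/25.

Since d/dx[F] = ∂F/∂x + (∂F/∂y)·y' = 0, solve for y':
  (∂F/∂y)·y' = -∂F/∂x
  dy/dx = -(∂F/∂x)/(∂F/∂y) = -(x/18)/(2y/25) = -25x/(36y)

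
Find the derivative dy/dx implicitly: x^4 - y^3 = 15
Differentiate both sides with respect to x, treating y as y(x). By the chain rule, any term containing y contributes a factor of y' = dy/dx when we differentiate it.

Move every term to one side and write the relation as F(x, y) = 0. Term by term,
  d/dx[x^4] = 4x^3
  d/dx[-y^3] = -3y^2·y'
  d/dx[-15] = 0

The pieces without y' make up ∂F/∂x and the coefficient of y' is ∂F/∂y:
  ∂F/∂x = 4x^3,
  ∂F/∂y = -3y^2.

Since d/dx[F] = ∂F/∂x + (∂F/∂y)·y' = 0, solve for y':
  (∂F/∂y)·y' = -∂F/∂x
  dy/dx = -(∂F/∂x)/(∂F/∂y) = -(4x^3)/(-3y^2) = 4x^3/(3y^2)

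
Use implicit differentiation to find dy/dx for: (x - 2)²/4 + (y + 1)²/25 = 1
Take d/dx of both sides. Since y is implicitly a function of x, the chain rule attaches a y' = dy/dx factor whenever we differentiate through y.

Set F(x, y) = (left side) − (right side), so the curve is F = 0. Differentiating each term of F:
  d/dx[(x - 2)^2/4] = x/2 - 1
  d/dx[(y + 1)^2/25] = 2·y'(y + 1)/25
  d/dx[-1] = 0

Collecting, the y'-free part is the partial derivative in x and the y' coefficient is the partial derivative in y:
  ∂F/∂x = x/2 - 1
  ∂F/∂y = 2y/25 + 2/25

so d/dx[F(x, y(x))] = ∂F/∂x + (∂F/∂y)·y' = 0. Rearranging,
  dy/dx = -(∂F/∂x)/(∂F/∂y) = -(x/2 - 1)/(2y/25 + 2/25)
        = -((x - 2)/2)/(2(y + 1)/25) = 25(2 - x)/(4(y + 1))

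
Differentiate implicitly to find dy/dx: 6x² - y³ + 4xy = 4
Differentiate the relation implicitly: treat y = y(x) and apply the chain rule, so every y-derivative picks up a y' = dy/dx factor.

With everything moved to the left-hand side, differentiate term by term:
  d/dx[6x^2] = 12x
  d/dx[4xy] = 4x·y' + 4y
  d/dx[-y^3] = -3y^2·y'
  d/dx[-4] = 0

Separating the contributions that come from x directly and those that come through y:
  without y':      12x + 4y
  multiplying y':  4x - 3y^2

so (12x + 4y) + (4x - 3y^2)·y' = 0, and therefore
  dy/dx = -(12x + 4y)/(4x - 3y^2) = 4(-3x - y)/(4x - 3y^2)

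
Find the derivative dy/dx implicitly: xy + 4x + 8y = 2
Differentiate the relation implicitly: treat y = y(x) and apply the chain rule, so every y-derivative picks up a y' = dy/dx factor.

With everything moved to the left-hand side, differentiate term by term:
  d/dx[xy] = x·y' + y
  d/dx[4x] = 4
  d/dx[8y] = 8·y'
  d/dx[-2] = 0

Separating the contributions that come from x directly and those that come through y:
  without y':      y + 4
  multiplying y':  x + 8

so (y + 4) + (x + 8)·y' = 0, and therefore
  dy/dx = -(y + 4)/(x + 8) = (-y - 4)/(x + 8)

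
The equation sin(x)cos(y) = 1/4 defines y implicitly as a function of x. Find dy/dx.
Apply d/dx to both sides, remembering that y depends on x. Each occurrence of y therefore brings in a y' = dy/dx via the chain rule.

With F(x, y) equal to the left-hand side minus the right, differentiate F term by term:
  d/dx[sin(x)·cos(y)] = -y'·sin(x)·sin(y) + cos(x)·cos(y)
  d/dx[-1/4] = 0
Adding these up, d/dx[F] = 0 becomes
  (cos(x)·cos(y)) + (-sin(x)·sin(y))·y' = 0,
so isolating y',
  dy/dx = -(cos(x)·cos(y))/(-sin(x)·sin(y)) = 1/(tan(x)·tan(y))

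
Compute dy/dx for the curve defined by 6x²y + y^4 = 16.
Differentiate the relation implicitly: treat y = y(x) and apply the chain rule, so every y-derivative picks up a y' = dy/dx factor.

With everything moved to the left-hand side, differentiate term by term:
  d/dx[6x^2y] = 6x^2·y' + 12xy
  d/dx[y^4] = 4y^3·y'
  d/dx[-16] = 0

Separating the contributions that come from x directly and those that come through y:
  without y':      12xy
  multiplying y':  6x^2 + 4y^3

so (12xy) + (6x^2 + 4y^3)·y' = 0, and therefore
  dy/dx = -(12xy)/(6x^2 + 4y^3) = -6xy/(3x^2 + 2y^3)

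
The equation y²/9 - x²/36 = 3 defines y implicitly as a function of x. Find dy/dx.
Apply d/dx to both sides, remembering that y depends on x. Each occurrence of y therefore brings in a y' = dy/dx via the chain rule.

With F(x, y) equal to the left-hand side minus the right, differentiate F term by term:
  d/dx[-x^2/36] = -x/18
  d/dx[y^2/9] = 2y·y'/9
  d/dx[-3] = 0
Adding these up, d/dx[F] = 0 becomes
  (-x/18) + (2y/9)·y' = 0,
so isolating y',
  dy/dx = -(-x/18)/(2y/9) = x/(4y)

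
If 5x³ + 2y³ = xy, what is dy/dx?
Differentiate the relation implicitly: treat y = y(x) and apply the chain rule, so every y-derivative picks up a y' = dy/dx factor.

With everything moved to the left-hand side, differentiate term by term:
  d/dx[5x^3] = 15x^2
  d/dx[-xy] = -x·y' - y
  d/dx[2y^3] = 6y^2·y'

Separating the contributions that come from x directly and those that come through y:
  without y':      15x^2 - y
  multiplying y':  -x + 6y^2

so (15x^2 - y) + (-x + 6y^2)·y' = 0, and therefore
  dy/dx = -(15x^2 - y)/(-x + 6y^2) = (15x^2 - y)/(x - 6y^2)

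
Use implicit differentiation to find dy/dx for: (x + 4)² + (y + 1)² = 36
Differentiate both sides with respect to x, treating y as y(x). By the chain rule, any term containing y contributes a factor of y' = dy/dx when we differentiate it.

Move every term to one side and write the relation as F(x, y) = 0. Term by term,
  d/dx[(x + 4)^2] = 2x + 8
  d/dx[(y + 1)^2] = 2·y'(y + 1)
  d/dx[-36] = 0

The pieces without y' make up ∂F/∂x and the coefficient of y' is ∂F/∂y:
  ∂F/∂x = 2x + 8,
  ∂F/∂y = 2y + 2.

Since d/dx[F] = ∂F/∂x + (∂F/∂y)·y' = 0, solve for y':
  (∂F/∂y)·y' = -∂F/∂x
  dy/dx = -(∂F/∂x)/(∂F/∂y) = -(2x + 8)/(2y + 2) = (-x - 4)/(y + 1)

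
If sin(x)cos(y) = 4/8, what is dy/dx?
Differentiate both sides with respect to x, treating y as y(x). By the chain rule, any term containing y contributes a factor of y' = dy/dx when we differentiate it.

Move every term to one side and write the relation as F(x, y) = 0. Term by term,
  d/dx[sin(x)·cos(y)] = -y'·sin(x)·sin(y) + cos(x)·cos(y)
  d/dx[-1/2] = 0

The pieces without y' make up ∂F/∂x and the coefficient of y' is ∂F/∂y:
  ∂F/∂x = cos(x)·cos(y),
  ∂F/∂y = -sin(x)·sin(y).

Since d/dx[F] = ∂F/∂x + (∂F/∂y)·y' = 0, solve for y':
  (∂F/∂y)·y' = -∂F/∂x
  dy/dx = -(∂F/∂x)/(∂F/∂y) = -(cos(x)·cos(y))/(-sin(x)·sin(y)) = 1/(tan(x)·tan(y))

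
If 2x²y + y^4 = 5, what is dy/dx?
Take d/dx of both sides. Since y is implicitly a function of x, the chain rule attaches a y' = dy/dx factor whenever we differentiate through y.

Set F(x, y) = (left side) − (right side), so the curve is F = 0. Differentiating each term of F:
  d/dx[2x^2y] = 2x^2·y' + 4xy
  d/dx[y^4] = 4y^3·y'
  d/dx[-5] = 0

Collecting, the y'-free part is the partial derivative in x and the y' coefficient is the partial derivative in y:
  ∂F/∂x = 4xy
  ∂F/∂y = 2x^2 + 4y^3

so d/dx[F(x, y(x))] = ∂F/∂x + (∂F/∂y)·y' = 0. Rearranging,
  dy/dx = -(∂F/∂x)/(∂F/∂y) = -(4xy)/(2x^2 + 4y^3) = -2xy/(x^2 + 2y^3)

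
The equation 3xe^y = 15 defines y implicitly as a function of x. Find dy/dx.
Apply d/dx to both sides, remembering that y depends on x. Each occurrence of y therefore brings in a y' = dy/dx via the chain rule.

With F(x, y) equal to the left-hand side minus the right, differentiate F term by term:
  d/dx[3x·e^(y)] = 3x·y'·e^(y) + 3e^(y)
  d/dx[-15] = 0
Adding these up, d/dx[F] = 0 becomes
  (3e^(y)) + (3x·e^(y))·y' = 0,
so isolating y',
  dy/dx = -(3e^(y))/(3x·e^(y)) = -1/x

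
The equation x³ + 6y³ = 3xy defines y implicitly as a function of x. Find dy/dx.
Take d/dx of both sides. Since y is implicitly a function of x, the chain rule attaches a y' = dy/dx factor whenever we differentiate through y.

Set F(x, y) = (left side) − (right side), so the curve is F = 0. Differentiating each term of F:
  d/dx[x^3] = 3x^2
  d/dx[-3xy] = -3x·y' - 3y
  d/dx[6y^3] = 18y^2·y'

Collecting, the y'-free part is the partial derivative in x and the y' coefficient is the partial derivative in y:
  ∂F/∂x = 3x^2 - 3y
  ∂F/∂y = -3x + 18y^2

so d/dx[F(x, y(x))] = ∂F/∂x + (∂F/∂y)·y' = 0. Rearranging,
  dy/dx = -(∂F/∂x)/(∂F/∂y) = -(3x^2 - 3y)/(-3x + 18y^2) = (x^2 - y)/(x - 6y^2)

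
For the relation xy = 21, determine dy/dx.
Apply d/dx to both sides, remembering that y depends on x. Each occurrence of y therefore brings in a y' = dy/dx via the chain rule.

With F(x, y) equal to the left-hand side minus the right, differentiate F term by term:
  d/dx[xy] = x·y' + y
  d/dx[-21] = 0
Adding these up, d/dx[F] = 0 becomes
  (y) + (x)·y' = 0,
so isolating y',
  dy/dx = -(y)/(x) = -y/x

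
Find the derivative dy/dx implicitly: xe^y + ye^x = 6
Differentiate the relation implicitly: treat y = y(x) and apply the chain rule, so every y-derivative picks up a y' = dy/dx factor.

With everything moved to the left-hand side, differentiate term by term:
  d/dx[x·e^(y)] = x·y'·e^(y) + e^(y)
  d/dx[y·e^(x)] = y·e^(x) + y'·e^(x)
  d/dx[-6] = 0

Separating the contributions that come from x directly and those that come through y:
  without y':      y·e^(x) + e^(y)
  multiplying y':  x·e^(y) + e^(x)

so (y·e^(x) + e^(y)) + (x·e^(y) + e^(x))·y' = 0, and therefore
  dy/dx = -(y·e^(x) + e^(y))/(x·e^(y) + e^(x)) = (-y·e^(x) - e^(y))/(x·e^(y) + e^(x))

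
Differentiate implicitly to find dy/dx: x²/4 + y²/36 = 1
Differentiate both sides with respect to x, treating y as y(x). By the chain rule, any term containing y contributes a factor of y' = dy/dx when we differentiate it.

Move every term to one side and write the relation as F(x, y) = 0. Term by term,
  d/dx[x^2/4] = x/2
  d/dx[y^2/36] = y·y'/18
  d/dx[-1] = 0

The pieces without y' make up ∂F/∂x and the coefficient of y' is ∂F/∂y:
  ∂F/∂x = x/2,
  ∂F/∂y = y/18.

Since d/dx[F] = ∂F/∂x + (∂F/∂y)·y' = 0, solve for y':
  (∂F/∂y)·y' = -∂F/∂x
  dy/dx = -(∂F/∂x)/(∂F/∂y) = -(x/2)/(y/18) = -9x/y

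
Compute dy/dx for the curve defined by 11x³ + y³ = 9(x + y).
Differentiate the relation implicitly: treat y = y(x) and apply the chain rule, so every y-derivative picks up a y' = dy/dx factor.

With everything moved to the left-hand side, differentiate term by term:
  d/dx[11x^3] = 33x^2
  d/dx[-9x] = -9
  d/dx[y^3] = 3y^2·y'
  d/dx[-9y] = -9·y'

Separating the contributions that come from x directly and those that come through y:
  without y':      33x^2 - 9
  multiplying y':  3y^2 - 9

so (33x^2 - 9) + (3y^2 - 9)·y' = 0, and therefore
  dy/dx = -(33x^2 - 9)/(3y^2 - 9) = (3 - 11x^2)/(y^2 - 3)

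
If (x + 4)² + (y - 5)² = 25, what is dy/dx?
Apply d/dx to both sides, remembering that y depends on x. Each occurrence of y therefore brings in a y' = dy/dx via the chain rule.

With F(x, y) equal to the left-hand side minus the right, differentiate F term by term:
  d/dx[(x + 4)^2] = 2x + 8
  d/dx[(y - 5)^2] = 2·y'(y - 5)
  d/dx[-25] = 0
Adding these up, d/dx[F] = 0 becomes
  (2x + 8) + (2y - 10)·y' = 0,
so isolating y',
  dy/dx = -(2x + 8)/(2y - 10) = (-x - 4)/(y - 5)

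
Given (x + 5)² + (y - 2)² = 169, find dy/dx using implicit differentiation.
Take d/dx of both sides. Since y is implicitly a function of x, the chain rule attaches a y' = dy/dx factor whenever we differentiate through y.

Set F(x, y) = (left side) − (right side), so the curve is F = 0. Differentiating each term of F:
  d/dx[(x + 5)^2] = 2x + 10
  d/dx[(y - 2)^2] = 2·y'(y - 2)
  d/dx[-169] = 0

Collecting, the y'-free part is the partial derivative in x and the y' coefficient is the partial derivative in y:
  ∂F/∂x = 2x + 10
  ∂F/∂y = 2y - 4

so d/dx[F(x, y(x))] = ∂F/∂x + (∂F/∂y)·y' = 0. Rearranging,
  dy/dx = -(∂F/∂x)/(∂F/∂y) = -(2x + 10)/(2y - 4) = (-x - 5)/(y - 2)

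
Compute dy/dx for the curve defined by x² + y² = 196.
Take d/dx of both sides. Since y is implicitly a function of x, the chain rule attaches a y' = dy/dx factor whenever we differentiate through y.

Set F(x, y) = (left side) − (right side), so the curve is F = 0. Differentiating each term of F:
  d/dx[x^2] = 2x
  d/dx[y^2] = 2y·y'
  d/dx[-196] = 0

Collecting, the y'-free part is the partial derivative in x and the y' coefficient is the partial derivative in y:
  ∂F/∂x = 2x
  ∂F/∂y = 2y

so d/dx[F(x, y(x))] = ∂F/∂x + (∂F/∂y)·y' = 0. Rearranging,
  dy/dx = -(∂F/∂x)/(∂F/∂y) = -(2x)/(2y) = -x/y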